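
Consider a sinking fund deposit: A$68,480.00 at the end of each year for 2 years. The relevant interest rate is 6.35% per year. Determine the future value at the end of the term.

This is an ordinary annuity: 2 deposits of A$68,480.00 at the end of each year.
Periodic rate r = 0.0635 per year.
FV = PMT × [((1+r)^n − 1)/r] = 68,480 × [(1+r)^2 − 1] / r = A$141,308.48

A$141,308.48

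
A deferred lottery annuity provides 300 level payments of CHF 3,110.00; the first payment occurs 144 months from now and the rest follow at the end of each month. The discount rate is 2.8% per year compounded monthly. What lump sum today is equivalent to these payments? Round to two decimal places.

CHF 480,417.81

Ordinary annuity of 300 payments, first payment at period 144.
Periodic rate r = 0.028/12 per month; n is counted in months.
The ordinary-annuity PV formula values the stream one period before the first payment (period 143); discount that back 143 periods:
PV₀ = 3,110 × [1 − (1+r)^−300] / r × (1+r)^−143 = CHF 480,417.81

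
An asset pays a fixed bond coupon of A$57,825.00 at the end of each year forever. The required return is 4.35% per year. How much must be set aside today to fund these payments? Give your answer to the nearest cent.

A$1,329,310.34

Periodic rate r = 0.0435 per year.
Level perpetuity: PV = PMT / r = 57,825 / (0.0435) = A$1,329,310.34.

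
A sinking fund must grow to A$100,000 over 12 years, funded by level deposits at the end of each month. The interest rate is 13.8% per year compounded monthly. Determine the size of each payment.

A$274.53

Level ordinary annuity; solve FV = PMT × [((1+r)^n − 1)/r] for PMT.
Periodic rate r = 0.138/12 per month; n is counted in months.
With n = 144: PMT = 100,000 / ([((1+r)^n − 1)/r]) = A$274.53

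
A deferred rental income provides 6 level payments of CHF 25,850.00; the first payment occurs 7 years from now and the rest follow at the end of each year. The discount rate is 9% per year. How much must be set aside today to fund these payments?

CHF 69,143.75

Ordinary annuity of 6 payments, first payment at period 7.
Periodic rate r = 0.09 per year.
The ordinary-annuity PV formula values the stream one period before the first payment (period 6); discount that back 6 periods:
PV₀ = 25,850 × [1 − (1+r)^−6] / r × (1+r)^−6 = CHF 69,143.75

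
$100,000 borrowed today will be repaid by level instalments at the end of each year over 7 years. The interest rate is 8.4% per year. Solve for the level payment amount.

Level ordinary annuity; solve PV = PMT × [(1 − (1+r)^−n)/r] for PMT.
Periodic rate r = 0.084 per year.
With n = 7: PMT = 100,000 / ([(1 − (1+r)^−n)/r]) = $19,470.79

$19,470.79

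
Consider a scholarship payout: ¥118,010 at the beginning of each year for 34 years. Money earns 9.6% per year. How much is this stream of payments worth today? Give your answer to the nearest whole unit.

¥1,287,591

This is an annuity due: 34 payments of ¥118,010 at the beginning of each year.
Periodic rate r = 0.096 per year.
PV = PMT × [(1 − (1+r)^−n)/r] × (1+r) = 118,010 × [1 − (1+r)^−34] / r × (1+r) = ¥1,287,591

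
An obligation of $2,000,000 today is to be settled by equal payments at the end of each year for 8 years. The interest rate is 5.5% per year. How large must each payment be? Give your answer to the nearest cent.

Level ordinary annuity; solve PV = PMT × [(1 − (1+r)^−n)/r] for PMT.
Periodic rate r = 0.055 per year.
With n = 8: PMT = 2,000,000 / ([(1 − (1+r)^−n)/r]) = $315,728.02

$315,728.02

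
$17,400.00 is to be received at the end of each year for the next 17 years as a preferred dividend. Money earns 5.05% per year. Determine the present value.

$195,438.23

This is an ordinary annuity: 17 payments of $17,400.00 at the end of each year.
Periodic rate r = 0.0505 per year.
PV = PMT × [(1 − (1+r)^−n)/r] = 17,400 × [1 − (1+r)^−17] / r = $195,438.23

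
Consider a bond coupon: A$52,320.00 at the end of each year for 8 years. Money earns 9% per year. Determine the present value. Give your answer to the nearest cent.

This is an ordinary annuity: 8 payments of A$52,320.00 at the end of each year.
Periodic rate r = 0.09 per year.
PV = PMT × [(1 − (1+r)^−n)/r] = 52,320 × [1 − (1+r)^−8] / r = A$289,581.74

A$289,581.74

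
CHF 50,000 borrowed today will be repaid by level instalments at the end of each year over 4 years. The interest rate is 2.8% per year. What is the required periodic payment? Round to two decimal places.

CHF 13,387.08

Level ordinary annuity; solve PV = PMT × [(1 − (1+r)^−n)/r] for PMT.
Periodic rate r = 0.028 per year.
With n = 4: PMT = 50,000 / ([(1 − (1+r)^−n)/r]) = CHF 13,387.08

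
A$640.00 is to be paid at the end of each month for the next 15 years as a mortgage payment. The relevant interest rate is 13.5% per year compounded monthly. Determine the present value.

A$49,294.53

This is an ordinary annuity: 180 payments of A$640.00 at the end of each month.
Periodic rate r = 0.135/12 per month; n is counted in months.
PV = PMT × [(1 − (1+r)^−n)/r] = 640 × [1 − (1+r)^−180] / r = A$49,294.53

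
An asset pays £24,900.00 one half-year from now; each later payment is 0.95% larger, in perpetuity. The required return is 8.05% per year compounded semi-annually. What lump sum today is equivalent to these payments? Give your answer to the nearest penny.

Periodic rate r = 0.0805/2 per half-year.
Growing perpetuity (Gordon): PV = PMT₁ / (r − g) = 24,900 / (r − 0.0095) = £809,756.10.

£809,756.10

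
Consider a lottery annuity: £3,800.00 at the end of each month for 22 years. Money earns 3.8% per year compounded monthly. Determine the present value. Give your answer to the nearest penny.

This is an ordinary annuity: 264 payments of £3,800.00 at the end of each month.
Periodic rate r = 0.038/12 per month; n is counted in months.
PV = PMT × [(1 − (1+r)^−n)/r] = 3,800 × [1 − (1+r)^−264] / r = £679,183.53

£679,183.53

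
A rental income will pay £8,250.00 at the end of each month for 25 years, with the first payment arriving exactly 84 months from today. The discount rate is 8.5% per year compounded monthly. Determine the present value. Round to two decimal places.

Ordinary annuity of 300 payments, first payment at period 84.
Periodic rate r = 0.085/12 per month; n is counted in months.
The ordinary-annuity PV formula values the stream one period before the first payment (period 83); discount that back 83 periods:
PV₀ = 8,250 × [1 − (1+r)^−300] / r × (1+r)^−83 = £570,304.31

£570,304.31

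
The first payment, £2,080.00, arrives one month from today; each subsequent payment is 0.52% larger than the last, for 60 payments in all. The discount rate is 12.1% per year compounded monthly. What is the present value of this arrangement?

£107,472.29

Periodic rate r = 0.121/12 per month; n is counted in months.
Growing ordinary annuity: PV = PMT₁ × [1 − ((1+g)/(1+r))^n] / (r − g) = 2,080 × [1 − ((1+0.0052)/(1+r))^60] / (r − 0.0052) = £107,472.29.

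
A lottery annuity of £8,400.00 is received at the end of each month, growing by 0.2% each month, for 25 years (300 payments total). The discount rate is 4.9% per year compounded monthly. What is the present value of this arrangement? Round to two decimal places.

Periodic rate r = 0.049/12 per month; n is counted in months.
Growing ordinary annuity: PV = PMT₁ × [1 − ((1+g)/(1+r))^n] / (r − g) = 8,400 × [1 − ((1+0.002)/(1+r))^300] / (r − 0.002) = £1,869,732.19.

£1,869,732.19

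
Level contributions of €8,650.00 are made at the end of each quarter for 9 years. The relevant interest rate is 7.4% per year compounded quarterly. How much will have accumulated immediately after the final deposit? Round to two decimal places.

€437,001.18

This is an ordinary annuity: 36 deposits of €8,650.00 at the end of each quarter.
Periodic rate r = 0.074/4 per quarter; n is counted in quarters.
FV = PMT × [((1+r)^n − 1)/r] = 8,650 × [(1+r)^36 − 1] / r = €437,001.18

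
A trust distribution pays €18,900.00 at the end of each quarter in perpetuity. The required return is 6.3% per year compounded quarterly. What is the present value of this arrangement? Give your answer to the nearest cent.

Periodic rate r = 0.063/4 per quarter.
Level perpetuity: PV = PMT / r = 18,900 / (0.063/4) = €1,200,000.00.

€1,200,000.00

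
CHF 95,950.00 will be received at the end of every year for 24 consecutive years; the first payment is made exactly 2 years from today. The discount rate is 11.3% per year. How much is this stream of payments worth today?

CHF 704,483.12

Ordinary annuity of 24 payments, first payment at period 2.
Periodic rate r = 0.113 per year.
The ordinary-annuity PV formula values the stream one period before the first payment (period 1); discount that back 1 periods:
PV₀ = 95,950 × [1 − (1+r)^−24] / r × (1+r)^−1 = CHF 704,483.12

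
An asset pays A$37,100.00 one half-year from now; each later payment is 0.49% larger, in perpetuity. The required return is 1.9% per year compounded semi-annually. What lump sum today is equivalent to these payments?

A$8,065,217.39

Periodic rate r = 0.019/2 per half-year.
Growing perpetuity (Gordon): PV = PMT₁ / (r − g) = 37,100 / (r − 0.0049) = A$8,065,217.39.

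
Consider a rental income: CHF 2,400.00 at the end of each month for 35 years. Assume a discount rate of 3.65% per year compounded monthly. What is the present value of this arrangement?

CHF 568,682.25

This is an ordinary annuity: 420 payments of CHF 2,400.00 at the end of each month.
Periodic rate r = 0.0365/12 per month; n is counted in months.
PV = PMT × [(1 − (1+r)^−n)/r] = 2,400 × [1 − (1+r)^−420] / r = CHF 568,682.25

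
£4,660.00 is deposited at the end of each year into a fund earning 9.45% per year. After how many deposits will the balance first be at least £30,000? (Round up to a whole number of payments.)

6 payments

Periodic rate r = 0.0945 per year.
Ordinary annuity FV: 30,000 = 4,660 × [((1+r)^n − 1)/r].
(1+r)^n = 1 + 30,000 × r / 4,660, so n = ln(1 + 30,000·r/4,660) / ln(1+r) = 5.26.
Round up to a whole number of payments: n = 6.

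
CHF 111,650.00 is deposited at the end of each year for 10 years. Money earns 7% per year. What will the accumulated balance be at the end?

This is an ordinary annuity: 10 deposits of CHF 111,650.00 at the end of each year.
Periodic rate r = 0.07 per year.
FV = PMT × [((1+r)^n − 1)/r] = 111,650 × [(1+r)^10 − 1] / r = CHF 1,542,606.41

CHF 1,542,606.41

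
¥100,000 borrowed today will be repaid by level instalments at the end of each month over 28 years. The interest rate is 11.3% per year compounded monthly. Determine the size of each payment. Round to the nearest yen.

¥984

Level ordinary annuity; solve PV = PMT × [(1 − (1+r)^−n)/r] for PMT.
Periodic rate r = 0.113/12 per month; n is counted in months.
With n = 336: PMT = 100,000 / ([(1 − (1+r)^−n)/r]) = ¥984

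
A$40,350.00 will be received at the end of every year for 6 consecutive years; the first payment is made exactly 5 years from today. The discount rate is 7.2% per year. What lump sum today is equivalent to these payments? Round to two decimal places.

Ordinary annuity of 6 payments, first payment at period 5.
Periodic rate r = 0.072 per year.
The ordinary-annuity PV formula values the stream one period before the first payment (period 4); discount that back 4 periods:
PV₀ = 40,350 × [1 − (1+r)^−6] / r × (1+r)^−4 = A$144,740.77

A$144,740.77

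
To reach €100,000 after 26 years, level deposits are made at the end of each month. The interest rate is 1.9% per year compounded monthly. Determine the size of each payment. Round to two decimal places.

Level ordinary annuity; solve FV = PMT × [((1+r)^n − 1)/r] for PMT.
Periodic rate r = 0.019/12 per month; n is counted in months.
With n = 312: PMT = 100,000 / ([((1+r)^n − 1)/r]) = €248.09

€248.09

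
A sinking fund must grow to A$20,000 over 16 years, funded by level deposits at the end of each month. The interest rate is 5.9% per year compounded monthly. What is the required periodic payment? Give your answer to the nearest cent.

A$62.86

Level ordinary annuity; solve FV = PMT × [((1+r)^n − 1)/r] for PMT.
Periodic rate r = 0.059/12 per month; n is counted in months.
With n = 192: PMT = 20,000 / ([((1+r)^n − 1)/r]) = A$62.86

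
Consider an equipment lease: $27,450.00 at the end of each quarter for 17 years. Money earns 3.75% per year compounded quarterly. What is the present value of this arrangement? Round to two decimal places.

This is an ordinary annuity: 68 payments of $27,450.00 at the end of each quarter.
Periodic rate r = 0.0375/4 per quarter; n is counted in quarters.
PV = PMT × [(1 − (1+r)^−n)/r] = 27,450 × [1 − (1+r)^−68] / r = $1,375,619.85

$1,375,619.85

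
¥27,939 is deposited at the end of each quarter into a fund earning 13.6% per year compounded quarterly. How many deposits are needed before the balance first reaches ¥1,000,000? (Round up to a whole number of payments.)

Periodic rate r = 0.136/4 per quarter; n is counted in quarters.
Ordinary annuity FV: 1,000,000 = 27,939 × [((1+r)^n − 1)/r].
(1+r)^n = 1 + 1,000,000 × r / 27,939, so n = ln(1 + 1,000,000·r/27,939) / ln(1+r) = 23.81.
Round up to a whole number of payments: n = 24.

24 payments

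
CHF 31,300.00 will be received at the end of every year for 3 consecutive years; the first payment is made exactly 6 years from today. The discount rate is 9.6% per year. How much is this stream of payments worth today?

Ordinary annuity of 3 payments, first payment at period 6.
Periodic rate r = 0.096 per year.
The ordinary-annuity PV formula values the stream one period before the first payment (period 5); discount that back 5 periods:
PV₀ = 31,300 × [1 − (1+r)^−3] / r × (1+r)^−5 = CHF 49,568.67

CHF 49,568.67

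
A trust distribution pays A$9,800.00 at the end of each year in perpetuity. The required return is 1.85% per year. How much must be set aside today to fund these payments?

A$529,729.73

Periodic rate r = 0.0185 per year.
Level perpetuity: PV = PMT / r = 9,800 / (0.0185) = A$529,729.73.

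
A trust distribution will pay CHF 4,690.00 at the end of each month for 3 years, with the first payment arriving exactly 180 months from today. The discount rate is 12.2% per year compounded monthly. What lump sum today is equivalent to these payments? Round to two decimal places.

Ordinary annuity of 36 payments, first payment at period 180.
Periodic rate r = 0.122/12 per month; n is counted in months.
The ordinary-annuity PV formula values the stream one period before the first payment (period 179); discount that back 179 periods:
PV₀ = 4,690 × [1 − (1+r)^−36] / r × (1+r)^−179 = CHF 23,027.47

CHF 23,027.47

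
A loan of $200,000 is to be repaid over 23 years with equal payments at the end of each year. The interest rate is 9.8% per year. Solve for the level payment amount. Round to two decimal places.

Level ordinary annuity; solve PV = PMT × [(1 − (1+r)^−n)/r] for PMT.
Periodic rate r = 0.098 per year.
With n = 23: PMT = 200,000 / ([(1 − (1+r)^−n)/r]) = $22,183.28

$22,183.28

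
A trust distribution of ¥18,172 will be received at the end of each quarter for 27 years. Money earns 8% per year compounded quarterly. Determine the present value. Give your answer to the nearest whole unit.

This is an ordinary annuity: 108 payments of ¥18,172 at the end of each quarter.
Periodic rate r = 0.08/4 per quarter; n is counted in quarters.
PV = PMT × [(1 − (1+r)^−n)/r] = 18,172 × [1 − (1+r)^−108] / r = ¥801,558

¥801,558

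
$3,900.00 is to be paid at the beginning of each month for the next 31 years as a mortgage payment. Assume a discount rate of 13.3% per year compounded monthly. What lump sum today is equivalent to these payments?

This is an annuity due: 372 payments of $3,900.00 at the beginning of each month.
Periodic rate r = 0.133/12 per month; n is counted in months.
PV = PMT × [(1 − (1+r)^−n)/r] × (1+r) = 3,900 × [1 − (1+r)^−372] / r × (1+r) = $349,885.36

$349,885.36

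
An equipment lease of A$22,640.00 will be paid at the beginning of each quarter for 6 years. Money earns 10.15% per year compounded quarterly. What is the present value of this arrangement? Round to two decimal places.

A$413,475.94

This is an annuity due: 24 payments of A$22,640.00 at the beginning of each quarter.
Periodic rate r = 0.1015/4 per quarter; n is counted in quarters.
PV = PMT × [(1 − (1+r)^−n)/r] × (1+r) = 22,640 × [1 − (1+r)^−24] / r × (1+r) = A$413,475.94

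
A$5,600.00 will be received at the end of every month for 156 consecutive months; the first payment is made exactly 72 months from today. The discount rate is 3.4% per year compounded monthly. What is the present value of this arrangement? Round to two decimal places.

Ordinary annuity of 156 payments, first payment at period 72.
Periodic rate r = 0.034/12 per month; n is counted in months.
The ordinary-annuity PV formula values the stream one period before the first payment (period 71); discount that back 71 periods:
PV₀ = 5,600 × [1 − (1+r)^−156] / r × (1+r)^−71 = A$576,942.10

A$576,942.10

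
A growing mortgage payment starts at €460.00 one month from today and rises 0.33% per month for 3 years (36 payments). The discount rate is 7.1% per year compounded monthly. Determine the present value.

Periodic rate r = 0.071/12 per month; n is counted in months.
Growing ordinary annuity: PV = PMT₁ × [1 − ((1+g)/(1+r))^n] / (r − g) = 460 × [1 − ((1+0.0033)/(1+r))^36] / (r − 0.0033) = €15,734.81.

€15,734.81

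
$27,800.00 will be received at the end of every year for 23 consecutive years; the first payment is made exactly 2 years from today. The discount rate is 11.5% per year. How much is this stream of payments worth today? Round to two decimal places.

$199,074.70

Ordinary annuity of 23 payments, first payment at period 2.
Periodic rate r = 0.115 per year.
The ordinary-annuity PV formula values the stream one period before the first payment (period 1); discount that back 1 periods:
PV₀ = 27,800 × [1 − (1+r)^−23] / r × (1+r)^−1 = $199,074.70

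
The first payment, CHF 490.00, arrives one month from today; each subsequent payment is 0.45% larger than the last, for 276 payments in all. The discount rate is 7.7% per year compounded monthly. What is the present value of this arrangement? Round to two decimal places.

CHF 104,590.31

Periodic rate r = 0.077/12 per month; n is counted in months.
Growing ordinary annuity: PV = PMT₁ × [1 − ((1+g)/(1+r))^n] / (r − g) = 490 × [1 − ((1+0.0045)/(1+r))^276] / (r − 0.0045) = CHF 104,590.31.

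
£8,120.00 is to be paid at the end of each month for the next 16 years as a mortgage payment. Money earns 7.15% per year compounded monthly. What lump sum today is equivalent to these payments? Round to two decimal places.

This is an ordinary annuity: 192 payments of £8,120.00 at the end of each month.
Periodic rate r = 0.0715/12 per month; n is counted in months.
PV = PMT × [(1 − (1+r)^−n)/r] = 8,120 × [1 − (1+r)^−192] / r = £927,212.48

£927,212.48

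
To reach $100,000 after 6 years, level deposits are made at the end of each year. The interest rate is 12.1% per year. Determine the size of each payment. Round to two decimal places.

Level ordinary annuity; solve FV = PMT × [((1+r)^n − 1)/r] for PMT.
Periodic rate r = 0.121 per year.
With n = 6: PMT = 100,000 / ([((1+r)^n − 1)/r]) = $12,291.50

$12,291.50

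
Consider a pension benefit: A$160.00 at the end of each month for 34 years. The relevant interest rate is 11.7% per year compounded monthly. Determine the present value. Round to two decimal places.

A$16,097.03

This is an ordinary annuity: 408 payments of A$160.00 at the end of each month.
Periodic rate r = 0.117/12 per month; n is counted in months.
PV = PMT × [(1 − (1+r)^−n)/r] = 160 × [1 − (1+r)^−408] / r = A$16,097.03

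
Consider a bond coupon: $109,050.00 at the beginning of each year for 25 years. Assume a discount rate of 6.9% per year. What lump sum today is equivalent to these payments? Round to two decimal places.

$1,370,836.45

This is an annuity due: 25 payments of $109,050.00 at the beginning of each year.
Periodic rate r = 0.069 per year.
PV = PMT × [(1 − (1+r)^−n)/r] × (1+r) = 109,050 × [1 − (1+r)^−25] / r × (1+r) = $1,370,836.45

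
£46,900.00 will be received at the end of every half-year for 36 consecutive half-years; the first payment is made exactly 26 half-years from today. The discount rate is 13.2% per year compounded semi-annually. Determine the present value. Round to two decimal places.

£129,377.55

Ordinary annuity of 36 payments, first payment at period 26.
Periodic rate r = 0.132/2 per half-year; n is counted in half-years.
The ordinary-annuity PV formula values the stream one period before the first payment (period 25); discount that back 25 periods:
PV₀ = 46,900 × [1 − (1+r)^−36] / r × (1+r)^−25 = £129,377.55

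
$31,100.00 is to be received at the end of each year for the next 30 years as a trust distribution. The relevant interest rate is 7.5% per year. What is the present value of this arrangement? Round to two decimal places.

This is an ordinary annuity: 30 payments of $31,100.00 at the end of each year.
Periodic rate r = 0.075 per year.
PV = PMT × [(1 − (1+r)^−n)/r] = 31,100 × [1 − (1+r)^−30] / r = $367,303.01

$367,303.01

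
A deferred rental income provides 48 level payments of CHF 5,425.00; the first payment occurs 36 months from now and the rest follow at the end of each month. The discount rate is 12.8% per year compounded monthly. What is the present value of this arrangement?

CHF 140,007.02

Ordinary annuity of 48 payments, first payment at period 36.
Periodic rate r = 0.128/12 per month; n is counted in months.
The ordinary-annuity PV formula values the stream one period before the first payment (period 35); discount that back 35 periods:
PV₀ = 5,425 × [1 − (1+r)^−48] / r × (1+r)^−35 = CHF 140,007.02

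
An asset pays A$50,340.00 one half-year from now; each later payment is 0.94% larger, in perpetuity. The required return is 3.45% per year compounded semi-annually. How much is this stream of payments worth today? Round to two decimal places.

Periodic rate r = 0.0345/2 per half-year.
Growing perpetuity (Gordon): PV = PMT₁ / (r − g) = 50,340 / (r − 0.0094) = A$6,412,738.85.

A$6,412,738.85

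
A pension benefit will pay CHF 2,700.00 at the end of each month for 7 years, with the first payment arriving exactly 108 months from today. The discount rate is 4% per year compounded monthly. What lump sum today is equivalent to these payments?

CHF 138,354.22

Ordinary annuity of 84 payments, first payment at period 108.
Periodic rate r = 0.04/12 per month; n is counted in months.
The ordinary-annuity PV formula values the stream one period before the first payment (period 107); discount that back 107 periods:
PV₀ = 2,700 × [1 − (1+r)^−84] / r × (1+r)^−107 = CHF 138,354.22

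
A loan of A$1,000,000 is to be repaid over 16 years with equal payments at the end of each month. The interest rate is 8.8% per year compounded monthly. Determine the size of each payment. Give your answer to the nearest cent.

Level ordinary annuity; solve PV = PMT × [(1 − (1+r)^−n)/r] for PMT.
Periodic rate r = 0.088/12 per month; n is counted in months.
With n = 192: PMT = 1,000,000 / ([(1 − (1+r)^−n)/r]) = A$9,724.51

A$9,724.51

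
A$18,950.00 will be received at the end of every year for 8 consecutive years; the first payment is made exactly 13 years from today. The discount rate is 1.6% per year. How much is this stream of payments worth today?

A$116,745.52

Ordinary annuity of 8 payments, first payment at period 13.
Periodic rate r = 0.016 per year.
The ordinary-annuity PV formula values the stream one period before the first payment (period 12); discount that back 12 periods:
PV₀ = 18,950 × [1 − (1+r)^−8] / r × (1+r)^−12 = A$116,745.52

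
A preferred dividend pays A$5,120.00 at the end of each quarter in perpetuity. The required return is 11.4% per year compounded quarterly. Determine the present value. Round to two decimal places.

Periodic rate r = 0.114/4 per quarter.
Level perpetuity: PV = PMT / r = 5,120 / (0.114/4) = A$179,649.12.

A$179,649.12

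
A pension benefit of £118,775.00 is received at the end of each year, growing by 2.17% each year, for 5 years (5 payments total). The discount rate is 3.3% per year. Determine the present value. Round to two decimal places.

£562,462.29

Periodic rate r = 0.033 per year.
Growing ordinary annuity: PV = PMT₁ × [1 − ((1+g)/(1+r))^n] / (r − g) = 118,775 × [1 − ((1+0.0217)/(1+r))^5] / (r − 0.0217) = £562,462.29.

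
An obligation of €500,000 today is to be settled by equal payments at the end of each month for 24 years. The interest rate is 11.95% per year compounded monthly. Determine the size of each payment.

Level ordinary annuity; solve PV = PMT × [(1 − (1+r)^−n)/r] for PMT.
Periodic rate r = 0.1195/12 per month; n is counted in months.
With n = 288: PMT = 500,000 / ([(1 − (1+r)^−n)/r]) = €5,283.63

€5,283.63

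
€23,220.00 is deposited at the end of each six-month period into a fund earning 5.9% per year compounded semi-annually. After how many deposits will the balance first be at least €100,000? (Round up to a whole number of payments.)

Periodic rate r = 0.059/2 per half-year; n is counted in half-years.
Ordinary annuity FV: 100,000 = 23,220 × [((1+r)^n − 1)/r].
(1+r)^n = 1 + 100,000 × r / 23,220, so n = ln(1 + 100,000·r/23,220) / ln(1+r) = 4.11.
Round up to a whole number of payments: n = 5.

5 payments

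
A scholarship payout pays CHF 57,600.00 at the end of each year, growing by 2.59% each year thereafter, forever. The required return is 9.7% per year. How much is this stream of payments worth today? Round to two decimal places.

CHF 810,126.58

Periodic rate r = 0.097 per year.
Growing perpetuity (Gordon): PV = PMT₁ / (r − g) = 57,600 / (r − 0.0259) = CHF 810,126.58.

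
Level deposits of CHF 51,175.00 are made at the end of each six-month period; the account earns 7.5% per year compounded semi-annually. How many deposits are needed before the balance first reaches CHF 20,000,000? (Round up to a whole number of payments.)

75 payments

Periodic rate r = 0.075/2 per half-year; n is counted in half-years.
Ordinary annuity FV: 20,000,000 = 51,175 × [((1+r)^n − 1)/r].
(1+r)^n = 1 + 20,000,000 × r / 51,175, so n = ln(1 + 20,000,000·r/51,175) / ln(1+r) = 74.72.
Round up to a whole number of payments: n = 75.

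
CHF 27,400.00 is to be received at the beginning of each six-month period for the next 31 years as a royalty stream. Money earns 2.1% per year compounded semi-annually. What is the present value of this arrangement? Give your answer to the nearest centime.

CHF 1,257,029.34

This is an annuity due: 62 payments of CHF 27,400.00 at the beginning of each six-month period.
Periodic rate r = 0.021/2 per half-year; n is counted in half-years.
PV = PMT × [(1 − (1+r)^−n)/r] × (1+r) = 27,400 × [1 − (1+r)^−62] / r × (1+r) = CHF 1,257,029.34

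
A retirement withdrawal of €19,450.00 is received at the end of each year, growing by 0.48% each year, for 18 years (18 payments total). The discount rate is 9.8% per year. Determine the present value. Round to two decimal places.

Periodic rate r = 0.098 per year.
Growing ordinary annuity: PV = PMT₁ × [1 − ((1+g)/(1+r))^n] / (r − g) = 19,450 × [1 − ((1+0.0048)/(1+r))^18] / (r − 0.0048) = €166,414.89.

€166,414.89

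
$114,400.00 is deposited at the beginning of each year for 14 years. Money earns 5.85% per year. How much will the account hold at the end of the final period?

This is an annuity due: 14 deposits of $114,400.00 at the beginning of each year.
Periodic rate r = 0.0585 per year.
FV = PMT × [((1+r)^n − 1)/r] × (1+r) = 114,400 × [(1+r)^14 − 1] / r × (1+r) = $2,518,146.75

$2,518,146.75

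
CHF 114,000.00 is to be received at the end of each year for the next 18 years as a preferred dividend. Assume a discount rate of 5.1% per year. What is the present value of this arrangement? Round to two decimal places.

CHF 1,322,262.56

This is an ordinary annuity: 18 payments of CHF 114,000.00 at the end of each year.
Periodic rate r = 0.051 per year.
PV = PMT × [(1 − (1+r)^−n)/r] = 114,000 × [1 − (1+r)^−18] / r = CHF 1,322,262.56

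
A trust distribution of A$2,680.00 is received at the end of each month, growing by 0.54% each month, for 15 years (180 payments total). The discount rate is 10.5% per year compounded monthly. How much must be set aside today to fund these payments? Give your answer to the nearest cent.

A$360,407.82

Periodic rate r = 0.105/12 per month; n is counted in months.
Growing ordinary annuity: PV = PMT₁ × [1 − ((1+g)/(1+r))^n] / (r − g) = 2,680 × [1 − ((1+0.0054)/(1+r))^180] / (r − 0.0054) = A$360,407.82.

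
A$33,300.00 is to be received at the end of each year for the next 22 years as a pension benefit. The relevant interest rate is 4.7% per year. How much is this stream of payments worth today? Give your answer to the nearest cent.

This is an ordinary annuity: 22 payments of A$33,300.00 at the end of each year.
Periodic rate r = 0.047 per year.
PV = PMT × [(1 − (1+r)^−n)/r] = 33,300 × [1 − (1+r)^−22] / r = A$450,570.23

A$450,570.23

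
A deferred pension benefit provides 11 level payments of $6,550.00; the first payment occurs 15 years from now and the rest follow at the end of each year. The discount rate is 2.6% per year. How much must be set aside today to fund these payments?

$43,262.98

Ordinary annuity of 11 payments, first payment at period 15.
Periodic rate r = 0.026 per year.
The ordinary-annuity PV formula values the stream one period before the first payment (period 14); discount that back 14 periods:
PV₀ = 6,550 × [1 − (1+r)^−11] / r × (1+r)^−14 = $43,262.98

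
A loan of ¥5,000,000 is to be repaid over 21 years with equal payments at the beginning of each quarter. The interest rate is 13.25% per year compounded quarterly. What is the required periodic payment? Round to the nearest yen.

Level annuity due; solve PV = PMT × [(1 − (1+r)^−n)/r] × (1+r) for PMT.
Periodic rate r = 0.1325/4 per quarter; n is counted in quarters.
With n = 84: PMT = 5,000,000 / ([(1 − (1+r)^−n)/r] × (1+r)) = ¥171,411

¥171,411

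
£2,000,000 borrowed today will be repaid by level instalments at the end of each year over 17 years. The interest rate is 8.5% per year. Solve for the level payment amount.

£226,623.97

Level ordinary annuity; solve PV = PMT × [(1 − (1+r)^−n)/r] for PMT.
Periodic rate r = 0.085 per year.
With n = 17: PMT = 2,000,000 / ([(1 − (1+r)^−n)/r]) = £226,623.97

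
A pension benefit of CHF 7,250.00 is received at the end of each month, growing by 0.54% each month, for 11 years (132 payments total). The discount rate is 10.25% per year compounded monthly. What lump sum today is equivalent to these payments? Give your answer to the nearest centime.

CHF 778,991.11

Periodic rate r = 0.1025/12 per month; n is counted in months.
Growing ordinary annuity: PV = PMT₁ × [1 − ((1+g)/(1+r))^n] / (r − g) = 7,250 × [1 − ((1+0.0054)/(1+r))^132] / (r − 0.0054) = CHF 778,991.11.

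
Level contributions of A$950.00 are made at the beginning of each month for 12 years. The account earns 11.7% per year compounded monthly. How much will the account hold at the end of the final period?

This is an annuity due: 144 deposits of A$950.00 at the beginning of each month.
Periodic rate r = 0.117/12 per month; n is counted in months.
FV = PMT × [((1+r)^n − 1)/r] × (1+r) = 950 × [(1+r)^144 − 1] / r × (1+r) = A$299,472.89

A$299,472.89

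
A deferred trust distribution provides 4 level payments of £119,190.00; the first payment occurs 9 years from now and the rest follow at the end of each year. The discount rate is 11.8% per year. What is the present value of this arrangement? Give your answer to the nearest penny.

Ordinary annuity of 4 payments, first payment at period 9.
Periodic rate r = 0.118 per year.
The ordinary-annuity PV formula values the stream one period before the first payment (period 8); discount that back 8 periods:
PV₀ = 119,190 × [1 − (1+r)^−4] / r × (1+r)^−8 = £148,947.08

£148,947.08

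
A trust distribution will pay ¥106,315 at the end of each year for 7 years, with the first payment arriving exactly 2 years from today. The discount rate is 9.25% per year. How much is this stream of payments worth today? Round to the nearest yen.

¥485,693

Ordinary annuity of 7 payments, first payment at period 2.
Periodic rate r = 0.0925 per year.
The ordinary-annuity PV formula values the stream one period before the first payment (period 1); discount that back 1 periods:
PV₀ = 106,315 × [1 − (1+r)^−7] / r × (1+r)^−1 = ¥485,693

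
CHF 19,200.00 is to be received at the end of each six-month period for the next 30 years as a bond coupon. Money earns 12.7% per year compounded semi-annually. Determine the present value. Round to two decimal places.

CHF 294,841.17

This is an ordinary annuity: 60 payments of CHF 19,200.00 at the end of each six-month period.
Periodic rate r = 0.127/2 per half-year; n is counted in half-years.
PV = PMT × [(1 − (1+r)^−n)/r] = 19,200 × [1 − (1+r)^−60] / r = CHF 294,841.17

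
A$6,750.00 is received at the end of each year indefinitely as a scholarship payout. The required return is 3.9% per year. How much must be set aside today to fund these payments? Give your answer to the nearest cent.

Periodic rate r = 0.039 per year.
Level perpetuity: PV = PMT / r = 6,750 / (0.039) = A$173,076.92.

A$173,076.92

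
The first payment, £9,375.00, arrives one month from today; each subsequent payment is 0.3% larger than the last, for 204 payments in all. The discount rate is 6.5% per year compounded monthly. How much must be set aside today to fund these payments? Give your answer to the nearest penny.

Periodic rate r = 0.065/12 per month; n is counted in months.
Growing ordinary annuity: PV = PMT₁ × [1 − ((1+g)/(1+r))^n] / (r − g) = 9,375 × [1 − ((1+0.003)/(1+r))^204] / (r − 0.003) = £1,504,961.64.

£1,504,961.64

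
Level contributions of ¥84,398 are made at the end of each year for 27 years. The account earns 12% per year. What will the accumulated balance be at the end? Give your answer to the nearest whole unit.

¥14,294,827

This is an ordinary annuity: 27 deposits of ¥84,398 at the end of each year.
Periodic rate r = 0.12 per year.
FV = PMT × [((1+r)^n − 1)/r] = 84,398 × [(1+r)^27 − 1] / r = ¥14,294,827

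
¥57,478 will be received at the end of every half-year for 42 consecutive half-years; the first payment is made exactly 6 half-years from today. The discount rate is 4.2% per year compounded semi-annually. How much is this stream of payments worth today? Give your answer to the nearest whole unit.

Ordinary annuity of 42 payments, first payment at period 6.
Periodic rate r = 0.042/2 per half-year; n is counted in half-years.
The ordinary-annuity PV formula values the stream one period before the first payment (period 5); discount that back 5 periods:
PV₀ = 57,478 × [1 − (1+r)^−42] / r × (1+r)^−5 = ¥1,436,354

¥1,436,354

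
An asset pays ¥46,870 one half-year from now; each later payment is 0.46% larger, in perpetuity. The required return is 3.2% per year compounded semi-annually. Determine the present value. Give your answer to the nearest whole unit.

Periodic rate r = 0.032/2 per half-year.
Growing perpetuity (Gordon): PV = PMT₁ / (r − g) = 46,870 / (r − 0.0046) = ¥4,111,404.

¥4,111,404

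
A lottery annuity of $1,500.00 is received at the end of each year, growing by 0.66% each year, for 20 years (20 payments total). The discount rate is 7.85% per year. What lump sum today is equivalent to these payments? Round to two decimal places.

$15,613.05

Periodic rate r = 0.0785 per year.
Growing ordinary annuity: PV = PMT₁ × [1 − ((1+g)/(1+r))^n] / (r − g) = 1,500 × [1 − ((1+0.0066)/(1+r))^20] / (r − 0.0066) = $15,613.05.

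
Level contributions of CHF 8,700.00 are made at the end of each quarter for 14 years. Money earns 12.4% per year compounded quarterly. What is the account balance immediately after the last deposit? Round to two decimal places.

CHF 1,270,465.61

This is an ordinary annuity: 56 deposits of CHF 8,700.00 at the end of each quarter.
Periodic rate r = 0.124/4 per quarter; n is counted in quarters.
FV = PMT × [((1+r)^n − 1)/r] = 8,700 × [(1+r)^56 − 1] / r = CHF 1,270,465.61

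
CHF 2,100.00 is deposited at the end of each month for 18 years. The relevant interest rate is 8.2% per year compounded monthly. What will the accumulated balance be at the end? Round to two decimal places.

CHF 1,030,587.45

This is an ordinary annuity: 216 deposits of CHF 2,100.00 at the end of each month.
Periodic rate r = 0.082/12 per month; n is counted in months.
FV = PMT × [((1+r)^n − 1)/r] = 2,100 × [(1+r)^216 − 1] / r = CHF 1,030,587.45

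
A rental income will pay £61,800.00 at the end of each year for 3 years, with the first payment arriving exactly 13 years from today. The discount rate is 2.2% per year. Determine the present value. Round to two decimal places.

Ordinary annuity of 3 payments, first payment at period 13.
Periodic rate r = 0.022 per year.
The ordinary-annuity PV formula values the stream one period before the first payment (period 12); discount that back 12 periods:
PV₀ = 61,800 × [1 − (1+r)^−3] / r × (1+r)^−12 = £136,730.61

£136,730.61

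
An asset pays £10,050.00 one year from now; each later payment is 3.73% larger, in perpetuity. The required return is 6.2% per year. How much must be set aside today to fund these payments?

£406,882.59

Periodic rate r = 0.062 per year.
Growing perpetuity (Gordon): PV = PMT₁ / (r − g) = 10,050 / (r − 0.0373) = £406,882.59.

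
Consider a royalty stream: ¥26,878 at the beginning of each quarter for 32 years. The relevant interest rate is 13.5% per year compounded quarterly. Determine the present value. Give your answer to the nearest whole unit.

This is an annuity due: 128 payments of ¥26,878 at the beginning of each quarter.
Periodic rate r = 0.135/4 per quarter; n is counted in quarters.
PV = PMT × [(1 − (1+r)^−n)/r] × (1+r) = 26,878 × [1 − (1+r)^−128] / r × (1+r) = ¥811,505

¥811,505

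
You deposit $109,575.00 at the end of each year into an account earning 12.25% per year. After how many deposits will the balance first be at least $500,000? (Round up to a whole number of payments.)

Periodic rate r = 0.1225 per year.
Ordinary annuity FV: 500,000 = 109,575 × [((1+r)^n − 1)/r].
(1+r)^n = 1 + 500,000 × r / 109,575, so n = ln(1 + 500,000·r/109,575) / ln(1+r) = 3.84.
Round up to a whole number of payments: n = 4.

4 payments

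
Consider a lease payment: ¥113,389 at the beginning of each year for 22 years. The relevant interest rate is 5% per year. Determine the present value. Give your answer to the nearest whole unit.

This is an annuity due: 22 payments of ¥113,389 at the beginning of each year.
Periodic rate r = 0.05 per year.
PV = PMT × [(1 − (1+r)^−n)/r] × (1+r) = 113,389 × [1 − (1+r)^−22] / r × (1+r) = ¥1,567,167

¥1,567,167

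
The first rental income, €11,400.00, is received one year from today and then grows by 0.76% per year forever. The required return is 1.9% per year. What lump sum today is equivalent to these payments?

Periodic rate r = 0.019 per year.
Growing perpetuity (Gordon): PV = PMT₁ / (r − g) = 11,400 / (r − 0.0076) = €1,000,000.00.

€1,000,000.00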